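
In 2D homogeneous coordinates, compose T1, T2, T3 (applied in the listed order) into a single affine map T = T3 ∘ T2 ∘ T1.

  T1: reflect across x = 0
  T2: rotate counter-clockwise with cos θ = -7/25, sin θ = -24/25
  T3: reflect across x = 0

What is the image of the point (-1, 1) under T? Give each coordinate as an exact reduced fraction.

T(p) = (-17/25, -31/25)

T1 reflect across x = 0: (-1, 1) → (1, 1)
T2 rotate counter-clockwise with cos θ = -7/25, sin θ = -24/25: (1, 1) → (17/25, -31/25)
T3 reflect across x = 0: (17/25, -31/25) → (-17/25, -31/25)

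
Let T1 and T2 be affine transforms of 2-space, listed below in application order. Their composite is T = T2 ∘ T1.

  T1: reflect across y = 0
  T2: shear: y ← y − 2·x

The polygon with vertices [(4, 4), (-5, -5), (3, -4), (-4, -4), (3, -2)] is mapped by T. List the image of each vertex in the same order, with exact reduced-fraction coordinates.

T1 reflect across y = 0: (4, 4) → (4, -4); (-5, -5) → (-5, 5); (3, -4) → (3, 4); (-4, -4) → (-4, 4); (3, -2) → (3, 2)
T2 shear: y ← y − 2·x: (4, -4) → (4, -12); (-5, 5) → (-5, 15); (3, 4) → (3, -2); (-4, 4) → (-4, 12); (3, 2) → (3, -4)

image vertices: (4, -12), (-5, 15), (3, -2), (-4, 12), (3, -4)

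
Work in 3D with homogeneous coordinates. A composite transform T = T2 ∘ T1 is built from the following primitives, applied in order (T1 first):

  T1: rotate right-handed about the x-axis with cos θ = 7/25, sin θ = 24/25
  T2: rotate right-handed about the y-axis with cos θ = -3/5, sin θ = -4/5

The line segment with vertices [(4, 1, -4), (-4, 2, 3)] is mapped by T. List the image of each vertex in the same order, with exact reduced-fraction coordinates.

image vertices: (-284/125, 103/25, 412/125), (24/125, -58/25, -607/125)

T1 rotate right-handed about the x-axis with cos θ = 7/25, sin θ = 24/25: (4, 1, -4) → (4, 103/25, -4/25); (-4, 2, 3) → (-4, -58/25, 69/25)
T2 rotate right-handed about the y-axis with cos θ = -3/5, sin θ = -4/5: (4, 103/25, -4/25) → (-284/125, 103/25, 412/125); (-4, -58/25, 69/25) → (24/125, -58/25, -607/125)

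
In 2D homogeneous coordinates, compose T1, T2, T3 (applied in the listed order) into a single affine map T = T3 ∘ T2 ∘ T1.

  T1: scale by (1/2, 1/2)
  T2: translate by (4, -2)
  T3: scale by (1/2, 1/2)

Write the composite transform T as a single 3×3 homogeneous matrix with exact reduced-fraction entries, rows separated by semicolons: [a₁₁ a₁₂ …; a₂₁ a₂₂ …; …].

T1 = [1/2 0 0; 0 1/2 0; 0 0 1]
T2·T1 = [1/2 0 4; 0 1/2 -2; 0 0 1]
T3·…·T1 = [1/4 0 2; 0 1/4 -1; 0 0 1]

T = [1/4 0 2; 0 1/4 -1; 0 0 1]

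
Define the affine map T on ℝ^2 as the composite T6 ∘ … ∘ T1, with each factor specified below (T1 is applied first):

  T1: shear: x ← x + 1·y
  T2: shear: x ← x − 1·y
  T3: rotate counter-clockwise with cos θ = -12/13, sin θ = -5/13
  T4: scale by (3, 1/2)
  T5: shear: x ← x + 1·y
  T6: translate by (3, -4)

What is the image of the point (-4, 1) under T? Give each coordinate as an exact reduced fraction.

T(p) = (202/13, -48/13)

T1 shear: x ← x + 1·y: (-4, 1) → (-3, 1)
T2 shear: x ← x − 1·y: (-3, 1) → (-4, 1)
T3 rotate counter-clockwise with cos θ = -12/13, sin θ = -5/13: (-4, 1) → (53/13, 8/13)
T4 scale by (3, 1/2): (53/13, 8/13) → (159/13, 4/13)
T5 shear: x ← x + 1·y: (159/13, 4/13) → (163/13, 4/13)
T6 translate by (3, -4): (163/13, 4/13) → (202/13, -48/13)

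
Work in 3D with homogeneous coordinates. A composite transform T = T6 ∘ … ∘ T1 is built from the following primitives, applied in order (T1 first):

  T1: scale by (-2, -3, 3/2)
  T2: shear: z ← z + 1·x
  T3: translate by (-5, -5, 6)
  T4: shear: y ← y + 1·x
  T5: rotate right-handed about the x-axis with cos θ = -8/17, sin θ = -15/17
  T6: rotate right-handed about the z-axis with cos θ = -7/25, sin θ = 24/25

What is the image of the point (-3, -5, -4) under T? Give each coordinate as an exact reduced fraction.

T(p) = (-167/425, 394/425, -213/17)

T1 scale by (-2, -3, 3/2): (-3, -5, -4) → (6, 15, -6)
T2 shear: z ← z + 1·x: (6, 15, -6) → (6, 15, 0)
T3 translate by (-5, -5, 6): (6, 15, 0) → (1, 10, 6)
T4 shear: y ← y + 1·x: (1, 10, 6) → (1, 11, 6)
T5 rotate right-handed about the x-axis with cos θ = -8/17, sin θ = -15/17: (1, 11, 6) → (1, 2/17, -213/17)
T6 rotate right-handed about the z-axis with cos θ = -7/25, sin θ = 24/25: (1, 2/17, -213/17) → (-167/425, 394/425, -213/17)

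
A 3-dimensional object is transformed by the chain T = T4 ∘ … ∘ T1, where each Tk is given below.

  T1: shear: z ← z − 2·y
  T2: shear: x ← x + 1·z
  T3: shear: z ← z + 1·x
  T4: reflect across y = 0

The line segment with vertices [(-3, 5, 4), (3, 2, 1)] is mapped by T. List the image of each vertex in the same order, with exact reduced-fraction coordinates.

image vertices: (-9, -5, -15), (0, -2, -3)

T1 shear: z ← z − 2·y: (-3, 5, 4) → (-3, 5, -6); (3, 2, 1) → (3, 2, -3)
T2 shear: x ← x + 1·z: (-3, 5, -6) → (-9, 5, -6); (3, 2, -3) → (0, 2, -3)
T3 shear: z ← z + 1·x: (-9, 5, -6) → (-9, 5, -15); (0, 2, -3) → (0, 2, -3)
T4 reflect across y = 0: (-9, 5, -15) → (-9, -5, -15); (0, 2, -3) → (0, -2, -3)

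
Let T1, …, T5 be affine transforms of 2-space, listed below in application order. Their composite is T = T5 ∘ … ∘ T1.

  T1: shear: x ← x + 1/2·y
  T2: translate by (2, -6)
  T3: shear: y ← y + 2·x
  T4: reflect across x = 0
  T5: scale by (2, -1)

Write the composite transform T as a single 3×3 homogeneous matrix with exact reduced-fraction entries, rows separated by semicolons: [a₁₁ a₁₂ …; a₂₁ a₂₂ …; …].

T = [-2 -1 -4; -2 -2 2; 0 0 1]

T1 = [1 1/2 0; 0 1 0; 0 0 1]
T2·T1 = [1 1/2 2; 0 1 -6; 0 0 1]
T3·…·T1 = [1 1/2 2; 2 2 -2; 0 0 1]
T4·…·T1 = [-1 -1/2 -2; 2 2 -2; 0 0 1]
T5·…·T1 = [-2 -1 -4; -2 -2 2; 0 0 1]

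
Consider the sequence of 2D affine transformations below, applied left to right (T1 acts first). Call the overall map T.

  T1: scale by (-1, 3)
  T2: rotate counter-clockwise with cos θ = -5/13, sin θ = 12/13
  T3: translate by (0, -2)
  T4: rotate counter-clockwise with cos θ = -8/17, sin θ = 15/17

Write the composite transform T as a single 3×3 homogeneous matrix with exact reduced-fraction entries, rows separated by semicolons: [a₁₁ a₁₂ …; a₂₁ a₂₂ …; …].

T = [140/221 513/221 30/17; 171/221 -420/221 16/17; 0 0 1]

T1 = [-1 0 0; 0 3 0; 0 0 1]
T2·T1 = [5/13 -36/13 0; -12/13 -15/13 0; 0 0 1]
T3·…·T1 = [5/13 -36/13 0; -12/13 -15/13 -2; 0 0 1]
T4·…·T1 = [140/221 513/221 30/17; 171/221 -420/221 16/17; 0 0 1]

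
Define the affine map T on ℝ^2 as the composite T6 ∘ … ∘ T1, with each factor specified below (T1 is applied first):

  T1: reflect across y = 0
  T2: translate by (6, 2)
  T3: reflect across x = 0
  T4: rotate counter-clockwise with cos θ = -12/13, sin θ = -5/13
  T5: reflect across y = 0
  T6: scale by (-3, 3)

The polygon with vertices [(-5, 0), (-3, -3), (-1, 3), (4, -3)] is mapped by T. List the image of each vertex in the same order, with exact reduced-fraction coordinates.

image vertices: (-66/13, 57/13), (-183/13, 135/13), (-165/13, -111/13), (-435/13, 30/13)

T1 reflect across y = 0: (-5, 0) → (-5, 0); (-3, -3) → (-3, 3); (-1, 3) → (-1, -3); (4, -3) → (4, 3)
T2 translate by (6, 2): (-5, 0) → (1, 2); (-3, 3) → (3, 5); (-1, -3) → (5, -1); (4, 3) → (10, 5)
T3 reflect across x = 0: (1, 2) → (-1, 2); (3, 5) → (-3, 5); (5, -1) → (-5, -1); (10, 5) → (-10, 5)
T4 rotate counter-clockwise with cos θ = -12/13, sin θ = -5/13: (-1, 2) → (22/13, -19/13); (-3, 5) → (61/13, -45/13); (-5, -1) → (55/13, 37/13); (-10, 5) → (145/13, -10/13)
T5 reflect across y = 0: (22/13, -19/13) → (22/13, 19/13); (61/13, -45/13) → (61/13, 45/13); (55/13, 37/13) → (55/13, -37/13); (145/13, -10/13) → (145/13, 10/13)
T6 scale by (-3, 3): (22/13, 19/13) → (-66/13, 57/13); (61/13, 45/13) → (-183/13, 135/13); (55/13, -37/13) → (-165/13, -111/13); (145/13, 10/13) → (-435/13, 30/13)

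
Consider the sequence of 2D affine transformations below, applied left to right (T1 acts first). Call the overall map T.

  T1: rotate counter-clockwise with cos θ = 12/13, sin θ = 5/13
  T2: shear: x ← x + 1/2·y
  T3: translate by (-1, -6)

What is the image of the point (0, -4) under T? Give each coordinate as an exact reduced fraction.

T1 rotate counter-clockwise with cos θ = 12/13, sin θ = 5/13: (0, -4) → (20/13, -48/13)
T2 shear: x ← x + 1/2·y: (20/13, -48/13) → (-4/13, -48/13)
T3 translate by (-1, -6): (-4/13, -48/13) → (-17/13, -126/13)

T(p) = (-17/13, -126/13)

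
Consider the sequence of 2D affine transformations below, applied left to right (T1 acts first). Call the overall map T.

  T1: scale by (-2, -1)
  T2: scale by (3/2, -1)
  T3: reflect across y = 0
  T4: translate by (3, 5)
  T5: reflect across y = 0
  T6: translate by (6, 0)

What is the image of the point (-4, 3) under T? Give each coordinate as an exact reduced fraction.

T1 scale by (-2, -1): (-4, 3) → (8, -3)
T2 scale by (3/2, -1): (8, -3) → (12, 3)
T3 reflect across y = 0: (12, 3) → (12, -3)
T4 translate by (3, 5): (12, -3) → (15, 2)
T5 reflect across y = 0: (15, 2) → (15, -2)
T6 translate by (6, 0): (15, -2) → (21, -2)

T(p) = (21, -2)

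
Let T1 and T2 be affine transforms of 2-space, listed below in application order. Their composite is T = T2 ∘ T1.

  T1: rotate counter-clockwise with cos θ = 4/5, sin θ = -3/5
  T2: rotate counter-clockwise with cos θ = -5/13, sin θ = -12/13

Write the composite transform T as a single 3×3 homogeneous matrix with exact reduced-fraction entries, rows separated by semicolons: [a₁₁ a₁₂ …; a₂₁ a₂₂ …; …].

T = [-56/65 33/65 0; -33/65 -56/65 0; 0 0 1]

T1 = [4/5 3/5 0; -3/5 4/5 0; 0 0 1]
T2·T1 = [-56/65 33/65 0; -33/65 -56/65 0; 0 0 1]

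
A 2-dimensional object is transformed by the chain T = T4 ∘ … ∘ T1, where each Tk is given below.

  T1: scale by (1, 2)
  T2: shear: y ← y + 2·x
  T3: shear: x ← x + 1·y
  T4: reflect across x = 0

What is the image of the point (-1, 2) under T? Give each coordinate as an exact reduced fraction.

T(p) = (-1, 2)

T1 scale by (1, 2): (-1, 2) → (-1, 4)
T2 shear: y ← y + 2·x: (-1, 4) → (-1, 2)
T3 shear: x ← x + 1·y: (-1, 2) → (1, 2)
T4 reflect across x = 0: (1, 2) → (-1, 2)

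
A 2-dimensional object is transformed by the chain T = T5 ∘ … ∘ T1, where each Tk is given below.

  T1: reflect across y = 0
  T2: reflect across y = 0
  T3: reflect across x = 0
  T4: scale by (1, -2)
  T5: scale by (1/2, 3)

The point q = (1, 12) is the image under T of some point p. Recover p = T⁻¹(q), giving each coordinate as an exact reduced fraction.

T1 = [1 0 0; 0 -1 0; 0 0 1]
T2·T1 = [1 0 0; 0 1 0; 0 0 1]
T3·…·T1 = [-1 0 0; 0 1 0; 0 0 1]
T4·…·T1 = [-1 0 0; 0 -2 0; 0 0 1]
T5·…·T1 = [-1/2 0 0; 0 -6 0; 0 0 1]
det M = 3; M⁻¹ = [-2 0 0; 0 -1/6 0; 0 0 1]
M⁻¹ · (1, 12)ᵀ = (-2, -2)ᵀ

p = (-2, -2)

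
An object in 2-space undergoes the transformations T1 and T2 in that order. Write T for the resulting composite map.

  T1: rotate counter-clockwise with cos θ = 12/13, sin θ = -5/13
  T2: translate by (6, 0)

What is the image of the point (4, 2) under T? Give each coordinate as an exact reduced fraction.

T(p) = (136/13, 4/13)

T1 rotate counter-clockwise with cos θ = 12/13, sin θ = -5/13: (4, 2) → (58/13, 4/13)
T2 translate by (6, 0): (58/13, 4/13) → (136/13, 4/13)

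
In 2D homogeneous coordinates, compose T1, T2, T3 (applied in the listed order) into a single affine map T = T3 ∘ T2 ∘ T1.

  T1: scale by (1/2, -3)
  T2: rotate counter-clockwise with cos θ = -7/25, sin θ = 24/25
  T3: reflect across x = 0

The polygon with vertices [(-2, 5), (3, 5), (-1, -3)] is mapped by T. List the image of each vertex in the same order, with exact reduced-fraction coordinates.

image vertices: (-367/25, 81/25), (-699/50, 141/25), (17/2, -3)

T1 scale by (1/2, -3): (-2, 5) → (-1, -15); (3, 5) → (3/2, -15); (-1, -3) → (-1/2, 9)
T2 rotate counter-clockwise with cos θ = -7/25, sin θ = 24/25: (-1, -15) → (367/25, 81/25); (3/2, -15) → (699/50, 141/25); (-1/2, 9) → (-17/2, -3)
T3 reflect across x = 0: (367/25, 81/25) → (-367/25, 81/25); (699/50, 141/25) → (-699/50, 141/25); (-17/2, -3) → (17/2, -3)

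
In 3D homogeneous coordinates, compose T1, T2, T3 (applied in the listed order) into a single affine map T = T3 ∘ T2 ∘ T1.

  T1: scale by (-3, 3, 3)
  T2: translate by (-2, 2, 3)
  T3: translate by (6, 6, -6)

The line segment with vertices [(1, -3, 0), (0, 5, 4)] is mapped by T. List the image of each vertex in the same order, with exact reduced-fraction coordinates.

image vertices: (1, -1, -3), (4, 23, 9)

T1 scale by (-3, 3, 3): (1, -3, 0) → (-3, -9, 0); (0, 5, 4) → (0, 15, 12)
T2 translate by (-2, 2, 3): (-3, -9, 0) → (-5, -7, 3); (0, 15, 12) → (-2, 17, 15)
T3 translate by (6, 6, -6): (-5, -7, 3) → (1, -1, -3); (-2, 17, 15) → (4, 23, 9)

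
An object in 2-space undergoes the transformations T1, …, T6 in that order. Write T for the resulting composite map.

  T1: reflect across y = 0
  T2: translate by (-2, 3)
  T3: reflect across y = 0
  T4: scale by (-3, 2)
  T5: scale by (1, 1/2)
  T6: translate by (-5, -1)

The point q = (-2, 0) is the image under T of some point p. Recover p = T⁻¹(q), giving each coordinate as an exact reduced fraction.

T1 = [1 0 0; 0 -1 0; 0 0 1]
T2·T1 = [1 0 -2; 0 -1 3; 0 0 1]
T3·…·T1 = [1 0 -2; 0 1 -3; 0 0 1]
T4·…·T1 = [-3 0 6; 0 2 -6; 0 0 1]
T5·…·T1 = [-3 0 6; 0 1 -3; 0 0 1]
T6·…·T1 = [-3 0 1; 0 1 -4; 0 0 1]
det M = -3; M⁻¹ = [-1/3 0 1/3; 0 1 4; 0 0 1]
M⁻¹ · (-2, 0)ᵀ = (1, 4)ᵀ

p = (1, 4)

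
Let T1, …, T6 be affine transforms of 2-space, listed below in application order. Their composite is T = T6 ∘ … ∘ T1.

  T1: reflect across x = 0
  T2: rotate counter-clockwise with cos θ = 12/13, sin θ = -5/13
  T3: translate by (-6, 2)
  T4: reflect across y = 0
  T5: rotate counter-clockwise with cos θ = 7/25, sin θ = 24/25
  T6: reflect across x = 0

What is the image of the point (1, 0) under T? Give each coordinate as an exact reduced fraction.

T1 reflect across x = 0: (1, 0) → (-1, 0)
T2 rotate counter-clockwise with cos θ = 12/13, sin θ = -5/13: (-1, 0) → (-12/13, 5/13)
T3 translate by (-6, 2): (-12/13, 5/13) → (-90/13, 31/13)
T4 reflect across y = 0: (-90/13, 31/13) → (-90/13, -31/13)
T5 rotate counter-clockwise with cos θ = 7/25, sin θ = 24/25: (-90/13, -31/13) → (114/325, -2377/325)
T6 reflect across x = 0: (114/325, -2377/325) → (-114/325, -2377/325)

T(p) = (-114/325, -2377/325)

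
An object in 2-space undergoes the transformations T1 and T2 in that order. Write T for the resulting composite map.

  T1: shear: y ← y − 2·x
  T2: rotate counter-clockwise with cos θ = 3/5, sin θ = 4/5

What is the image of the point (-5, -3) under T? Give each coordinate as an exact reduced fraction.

T1 shear: y ← y − 2·x: (-5, -3) → (-5, 7)
T2 rotate counter-clockwise with cos θ = 3/5, sin θ = 4/5: (-5, 7) → (-43/5, 1/5)

T(p) = (-43/5, 1/5)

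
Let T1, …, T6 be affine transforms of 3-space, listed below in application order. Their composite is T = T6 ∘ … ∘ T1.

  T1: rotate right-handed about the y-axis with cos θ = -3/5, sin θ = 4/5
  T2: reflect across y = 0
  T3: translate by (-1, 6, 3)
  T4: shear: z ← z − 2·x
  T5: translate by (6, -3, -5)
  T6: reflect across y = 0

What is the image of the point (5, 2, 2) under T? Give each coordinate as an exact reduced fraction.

T1 rotate right-handed about the y-axis with cos θ = -3/5, sin θ = 4/5: (5, 2, 2) → (-7/5, 2, -26/5)
T2 reflect across y = 0: (-7/5, 2, -26/5) → (-7/5, -2, -26/5)
T3 translate by (-1, 6, 3): (-7/5, -2, -26/5) → (-12/5, 4, -11/5)
T4 shear: z ← z − 2·x: (-12/5, 4, -11/5) → (-12/5, 4, 13/5)
T5 translate by (6, -3, -5): (-12/5, 4, 13/5) → (18/5, 1, -12/5)
T6 reflect across y = 0: (18/5, 1, -12/5) → (18/5, -1, -12/5)

T(p) = (18/5, -1, -12/5)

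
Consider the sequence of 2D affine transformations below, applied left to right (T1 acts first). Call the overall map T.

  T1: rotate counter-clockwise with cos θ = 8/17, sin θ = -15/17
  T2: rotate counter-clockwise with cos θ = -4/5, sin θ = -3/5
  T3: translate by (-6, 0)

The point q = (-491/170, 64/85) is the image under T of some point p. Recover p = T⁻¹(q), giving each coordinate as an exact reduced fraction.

T1 = [8/17 15/17 0; -15/17 8/17 0; 0 0 1]
T2·T1 = [-77/85 -36/85 0; 36/85 -77/85 0; 0 0 1]
T3·…·T1 = [-77/85 -36/85 -6; 36/85 -77/85 0; 0 0 1]
det M = 1; M⁻¹ = [-77/85 36/85 -462/85; -36/85 -77/85 -216/85; 0 0 1]
M⁻¹ · (-491/170, 64/85)ᵀ = (-5/2, -2)ᵀ

p = (-5/2, -2)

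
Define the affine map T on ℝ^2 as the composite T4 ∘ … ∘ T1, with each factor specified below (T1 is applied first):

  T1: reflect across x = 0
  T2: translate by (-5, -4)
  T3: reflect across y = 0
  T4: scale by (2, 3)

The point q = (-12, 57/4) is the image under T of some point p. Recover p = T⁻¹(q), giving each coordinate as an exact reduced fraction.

p = (1, -3/4)

T1 = [-1 0 0; 0 1 0; 0 0 1]
T2·T1 = [-1 0 -5; 0 1 -4; 0 0 1]
T3·…·T1 = [-1 0 -5; 0 -1 4; 0 0 1]
T4·…·T1 = [-2 0 -10; 0 -3 12; 0 0 1]
det M = 6; M⁻¹ = [-1/2 0 -5; 0 -1/3 4; 0 0 1]
M⁻¹ · (-12, 57/4)ᵀ = (1, -3/4)ᵀ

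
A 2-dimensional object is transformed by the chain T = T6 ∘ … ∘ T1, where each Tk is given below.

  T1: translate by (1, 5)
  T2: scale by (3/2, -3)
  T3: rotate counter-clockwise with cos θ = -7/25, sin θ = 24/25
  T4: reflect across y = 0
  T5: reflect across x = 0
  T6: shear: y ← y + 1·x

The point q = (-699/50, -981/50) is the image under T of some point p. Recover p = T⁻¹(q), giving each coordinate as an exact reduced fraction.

T1 = [1 0 1; 0 1 5; 0 0 1]
T2·T1 = [3/2 0 3/2; 0 -3 -15; 0 0 1]
T3·…·T1 = [-21/50 72/25 699/50; 36/25 21/25 141/25; 0 0 1]
T4·…·T1 = [-21/50 72/25 699/50; -36/25 -21/25 -141/25; 0 0 1]
T5·…·T1 = [21/50 -72/25 -699/50; -36/25 -21/25 -141/25; 0 0 1]
T6·…·T1 = [21/50 -72/25 -699/50; -51/50 -93/25 -981/50; 0 0 1]
det M = -9/2; M⁻¹ = [62/75 -16/25 -1; -17/75 -7/75 -5; 0 0 1]
M⁻¹ · (-699/50, -981/50)ᵀ = (0, 0)ᵀ

p = (0, 0)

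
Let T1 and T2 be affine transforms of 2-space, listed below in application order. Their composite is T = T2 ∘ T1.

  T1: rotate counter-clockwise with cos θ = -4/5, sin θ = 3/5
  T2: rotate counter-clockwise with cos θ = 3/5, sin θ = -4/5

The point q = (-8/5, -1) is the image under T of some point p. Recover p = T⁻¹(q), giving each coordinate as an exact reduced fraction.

T1 = [-4/5 -3/5 0; 3/5 -4/5 0; 0 0 1]
T2·T1 = [0 -1 0; 1 0 0; 0 0 1]
det M = 1; M⁻¹ = [0 1 0; -1 0 0; 0 0 1]
M⁻¹ · (-8/5, -1)ᵀ = (-1, 8/5)ᵀ

p = (-1, 8/5)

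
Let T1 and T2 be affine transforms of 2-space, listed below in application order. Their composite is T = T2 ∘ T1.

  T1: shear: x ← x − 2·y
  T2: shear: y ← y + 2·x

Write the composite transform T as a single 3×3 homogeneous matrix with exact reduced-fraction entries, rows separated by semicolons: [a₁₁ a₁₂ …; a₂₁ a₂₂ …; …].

T1 = [1 -2 0; 0 1 0; 0 0 1]
T2·T1 = [1 -2 0; 2 -3 0; 0 0 1]

T = [1 -2 0; 2 -3 0; 0 0 1]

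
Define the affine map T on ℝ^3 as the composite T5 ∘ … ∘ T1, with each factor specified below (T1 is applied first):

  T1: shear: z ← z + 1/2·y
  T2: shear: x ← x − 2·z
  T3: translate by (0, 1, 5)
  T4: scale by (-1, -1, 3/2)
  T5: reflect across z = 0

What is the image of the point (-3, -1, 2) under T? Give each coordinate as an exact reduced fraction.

T1 shear: z ← z + 1/2·y: (-3, -1, 2) → (-3, -1, 3/2)
T2 shear: x ← x − 2·z: (-3, -1, 3/2) → (-6, -1, 3/2)
T3 translate by (0, 1, 5): (-6, -1, 3/2) → (-6, 0, 13/2)
T4 scale by (-1, -1, 3/2): (-6, 0, 13/2) → (6, 0, 39/4)
T5 reflect across z = 0: (6, 0, 39/4) → (6, 0, -39/4)

T(p) = (6, 0, -39/4)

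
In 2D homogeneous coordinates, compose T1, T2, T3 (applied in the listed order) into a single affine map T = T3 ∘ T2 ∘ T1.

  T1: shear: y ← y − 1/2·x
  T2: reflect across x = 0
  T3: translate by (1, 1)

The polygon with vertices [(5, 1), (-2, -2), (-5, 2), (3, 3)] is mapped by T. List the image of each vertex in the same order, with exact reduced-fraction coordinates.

image vertices: (-4, -1/2), (3, 0), (6, 11/2), (-2, 5/2)

T1 shear: y ← y − 1/2·x: (5, 1) → (5, -3/2); (-2, -2) → (-2, -1); (-5, 2) → (-5, 9/2); (3, 3) → (3, 3/2)
T2 reflect across x = 0: (5, -3/2) → (-5, -3/2); (-2, -1) → (2, -1); (-5, 9/2) → (5, 9/2); (3, 3/2) → (-3, 3/2)
T3 translate by (1, 1): (-5, -3/2) → (-4, -1/2); (2, -1) → (3, 0); (5, 9/2) → (6, 11/2); (-3, 3/2) → (-2, 5/2)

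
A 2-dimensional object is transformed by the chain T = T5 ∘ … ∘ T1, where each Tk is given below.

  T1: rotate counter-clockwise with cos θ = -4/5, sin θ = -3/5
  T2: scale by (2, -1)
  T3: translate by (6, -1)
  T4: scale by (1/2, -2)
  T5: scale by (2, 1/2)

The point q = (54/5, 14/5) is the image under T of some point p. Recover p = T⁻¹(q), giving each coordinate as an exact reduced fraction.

T1 = [-4/5 3/5 0; -3/5 -4/5 0; 0 0 1]
T2·T1 = [-8/5 6/5 0; 3/5 4/5 0; 0 0 1]
T3·…·T1 = [-8/5 6/5 6; 3/5 4/5 -1; 0 0 1]
T4·…·T1 = [-4/5 3/5 3; -6/5 -8/5 2; 0 0 1]
T5·…·T1 = [-8/5 6/5 6; -3/5 -4/5 1; 0 0 1]
det M = 2; M⁻¹ = [-2/5 -3/5 3; 3/10 -4/5 -1; 0 0 1]
M⁻¹ · (54/5, 14/5)ᵀ = (-3, 0)ᵀ

p = (-3, 0)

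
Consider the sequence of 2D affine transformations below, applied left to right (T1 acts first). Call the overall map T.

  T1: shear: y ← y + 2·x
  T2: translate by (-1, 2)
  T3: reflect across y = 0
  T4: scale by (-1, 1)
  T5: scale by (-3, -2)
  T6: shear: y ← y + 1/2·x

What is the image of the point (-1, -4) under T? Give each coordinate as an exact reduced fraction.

T1 shear: y ← y + 2·x: (-1, -4) → (-1, -6)
T2 translate by (-1, 2): (-1, -6) → (-2, -4)
T3 reflect across y = 0: (-2, -4) → (-2, 4)
T4 scale by (-1, 1): (-2, 4) → (2, 4)
T5 scale by (-3, -2): (2, 4) → (-6, -8)
T6 shear: y ← y + 1/2·x: (-6, -8) → (-6, -11)

T(p) = (-6, -11)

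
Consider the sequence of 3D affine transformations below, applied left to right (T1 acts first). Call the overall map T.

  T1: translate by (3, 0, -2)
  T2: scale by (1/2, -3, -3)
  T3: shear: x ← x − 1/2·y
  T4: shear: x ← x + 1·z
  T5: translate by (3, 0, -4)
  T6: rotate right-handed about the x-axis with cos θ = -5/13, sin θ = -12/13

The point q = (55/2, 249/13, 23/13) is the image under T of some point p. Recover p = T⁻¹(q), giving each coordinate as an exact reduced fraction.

T1 = [1 0 0 3; 0 1 0 0; 0 0 1 -2; 0 0 0 1]
T2·T1 = [1/2 0 0 3/2; 0 -3 0 0; 0 0 -3 6; 0 0 0 1]
T3·…·T1 = [1/2 3/2 0 3/2; 0 -3 0 0; 0 0 -3 6; 0 0 0 1]
T4·…·T1 = [1/2 3/2 -3 15/2; 0 -3 0 0; 0 0 -3 6; 0 0 0 1]
T5·…·T1 = [1/2 3/2 -3 21/2; 0 -3 0 0; 0 0 -3 2; 0 0 0 1]
T6·…·T1 = [1/2 3/2 -3 21/2; 0 15/13 -36/13 24/13; 0 36/13 15/13 -10/13; 0 0 0 1]
det M = 9/2; M⁻¹ = [2 -29/13 -2/13 -17; 0 5/39 4/13 0; 0 -4/13 5/39 2/3; 0 0 0 1]
M⁻¹ · (55/2, 249/13, 23/13)ᵀ = (-5, 3, -5)ᵀ

p = (-5, 3, -5)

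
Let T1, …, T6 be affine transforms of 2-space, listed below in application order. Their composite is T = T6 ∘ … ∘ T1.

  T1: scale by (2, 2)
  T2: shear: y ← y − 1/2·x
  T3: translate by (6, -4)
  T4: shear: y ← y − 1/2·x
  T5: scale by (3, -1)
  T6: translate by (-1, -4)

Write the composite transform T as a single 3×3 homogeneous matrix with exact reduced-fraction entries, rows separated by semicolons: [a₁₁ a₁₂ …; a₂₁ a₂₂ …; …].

T1 = [2 0 0; 0 2 0; 0 0 1]
T2·T1 = [2 0 0; -1 2 0; 0 0 1]
T3·…·T1 = [2 0 6; -1 2 -4; 0 0 1]
T4·…·T1 = [2 0 6; -2 2 -7; 0 0 1]
T5·…·T1 = [6 0 18; 2 -2 7; 0 0 1]
T6·…·T1 = [6 0 17; 2 -2 3; 0 0 1]

T = [6 0 17; 2 -2 3; 0 0 1]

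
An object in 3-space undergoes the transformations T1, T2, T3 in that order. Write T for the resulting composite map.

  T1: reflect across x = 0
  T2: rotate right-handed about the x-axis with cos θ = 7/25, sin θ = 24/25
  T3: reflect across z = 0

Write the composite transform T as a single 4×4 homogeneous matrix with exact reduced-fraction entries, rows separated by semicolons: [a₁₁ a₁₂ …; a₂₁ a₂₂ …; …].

T1 = [-1 0 0 0; 0 1 0 0; 0 0 1 0; 0 0 0 1]
T2·T1 = [-1 0 0 0; 0 7/25 -24/25 0; 0 24/25 7/25 0; 0 0 0 1]
T3·…·T1 = [-1 0 0 0; 0 7/25 -24/25 0; 0 -24/25 -7/25 0; 0 0 0 1]

T = [-1 0 0 0; 0 7/25 -24/25 0; 0 -24/25 -7/25 0; 0 0 0 1]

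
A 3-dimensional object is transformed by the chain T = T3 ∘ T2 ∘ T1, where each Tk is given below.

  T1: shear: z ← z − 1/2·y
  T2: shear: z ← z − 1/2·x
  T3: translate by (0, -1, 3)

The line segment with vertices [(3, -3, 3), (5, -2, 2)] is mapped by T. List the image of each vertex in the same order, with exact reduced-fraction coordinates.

T1 shear: z ← z − 1/2·y: (3, -3, 3) → (3, -3, 9/2); (5, -2, 2) → (5, -2, 3)
T2 shear: z ← z − 1/2·x: (3, -3, 9/2) → (3, -3, 3); (5, -2, 3) → (5, -2, 1/2)
T3 translate by (0, -1, 3): (3, -3, 3) → (3, -4, 6); (5, -2, 1/2) → (5, -3, 7/2)

image vertices: (3, -4, 6), (5, -3, 7/2)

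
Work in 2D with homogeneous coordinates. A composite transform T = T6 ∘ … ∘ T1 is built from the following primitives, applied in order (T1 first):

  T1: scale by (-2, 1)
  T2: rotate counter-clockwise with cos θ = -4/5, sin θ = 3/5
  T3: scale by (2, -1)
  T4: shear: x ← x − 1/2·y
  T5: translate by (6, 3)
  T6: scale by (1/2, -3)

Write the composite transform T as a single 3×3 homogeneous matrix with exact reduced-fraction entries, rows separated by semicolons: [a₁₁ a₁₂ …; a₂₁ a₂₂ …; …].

T = [13/10 -4/5 3; -18/5 -12/5 -9; 0 0 1]

T1 = [-2 0 0; 0 1 0; 0 0 1]
T2·T1 = [8/5 -3/5 0; -6/5 -4/5 0; 0 0 1]
T3·…·T1 = [16/5 -6/5 0; 6/5 4/5 0; 0 0 1]
T4·…·T1 = [13/5 -8/5 0; 6/5 4/5 0; 0 0 1]
T5·…·T1 = [13/5 -8/5 6; 6/5 4/5 3; 0 0 1]
T6·…·T1 = [13/10 -4/5 3; -18/5 -12/5 -9; 0 0 1]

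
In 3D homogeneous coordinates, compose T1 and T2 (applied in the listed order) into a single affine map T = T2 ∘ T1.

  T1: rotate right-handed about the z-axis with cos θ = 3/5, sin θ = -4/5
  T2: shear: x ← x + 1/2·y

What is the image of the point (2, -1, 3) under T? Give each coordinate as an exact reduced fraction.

T(p) = (-7/10, -11/5, 3)

T1 rotate right-handed about the z-axis with cos θ = 3/5, sin θ = -4/5: (2, -1, 3) → (2/5, -11/5, 3)
T2 shear: x ← x + 1/2·y: (2/5, -11/5, 3) → (-7/10, -11/5, 3)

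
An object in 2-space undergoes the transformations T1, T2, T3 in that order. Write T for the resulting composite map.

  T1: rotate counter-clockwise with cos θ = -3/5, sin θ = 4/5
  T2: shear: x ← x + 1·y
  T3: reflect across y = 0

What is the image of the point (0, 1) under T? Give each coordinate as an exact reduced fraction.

T(p) = (-7/5, 3/5)

T1 rotate counter-clockwise with cos θ = -3/5, sin θ = 4/5: (0, 1) → (-4/5, -3/5)
T2 shear: x ← x + 1·y: (-4/5, -3/5) → (-7/5, -3/5)
T3 reflect across y = 0: (-7/5, -3/5) → (-7/5, 3/5)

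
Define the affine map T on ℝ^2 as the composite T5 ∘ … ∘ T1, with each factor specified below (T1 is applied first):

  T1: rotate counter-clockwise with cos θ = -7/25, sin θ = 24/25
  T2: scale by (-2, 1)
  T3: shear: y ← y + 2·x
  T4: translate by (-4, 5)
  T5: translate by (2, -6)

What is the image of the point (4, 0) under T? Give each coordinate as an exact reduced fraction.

T(p) = (6/25, 183/25)

T1 rotate counter-clockwise with cos θ = -7/25, sin θ = 24/25: (4, 0) → (-28/25, 96/25)
T2 scale by (-2, 1): (-28/25, 96/25) → (56/25, 96/25)
T3 shear: y ← y + 2·x: (56/25, 96/25) → (56/25, 208/25)
T4 translate by (-4, 5): (56/25, 208/25) → (-44/25, 333/25)
T5 translate by (2, -6): (-44/25, 333/25) → (6/25, 183/25)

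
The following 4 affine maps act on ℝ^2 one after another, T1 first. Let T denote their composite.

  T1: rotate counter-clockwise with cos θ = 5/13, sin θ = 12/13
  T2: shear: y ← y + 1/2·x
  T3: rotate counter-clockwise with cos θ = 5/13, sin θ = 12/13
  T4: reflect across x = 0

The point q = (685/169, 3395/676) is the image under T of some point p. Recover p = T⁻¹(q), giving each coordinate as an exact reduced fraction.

p = (5, -5/4)

T1 = [5/13 -12/13 0; 12/13 5/13 0; 0 0 1]
T2·T1 = [5/13 -12/13 0; 29/26 -1/13 0; 0 0 1]
T3·…·T1 = [-149/169 -48/169 0; 265/338 -149/169 0; 0 0 1]
T4·…·T1 = [149/169 48/169 0; 265/338 -149/169 0; 0 0 1]
det M = -1; M⁻¹ = [149/169 48/169 0; 265/338 -149/169 0; 0 0 1]
M⁻¹ · (685/169, 3395/676)ᵀ = (5, -5/4)ᵀ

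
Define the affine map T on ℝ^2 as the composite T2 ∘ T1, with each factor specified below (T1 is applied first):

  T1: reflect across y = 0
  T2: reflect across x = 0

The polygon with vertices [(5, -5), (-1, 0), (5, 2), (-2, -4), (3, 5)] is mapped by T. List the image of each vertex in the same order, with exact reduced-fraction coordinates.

T1 reflect across y = 0: (5, -5) → (5, 5); (-1, 0) → (-1, 0); (5, 2) → (5, -2); (-2, -4) → (-2, 4); (3, 5) → (3, -5)
T2 reflect across x = 0: (5, 5) → (-5, 5); (-1, 0) → (1, 0); (5, -2) → (-5, -2); (-2, 4) → (2, 4); (3, -5) → (-3, -5)

image vertices: (-5, 5), (1, 0), (-5, -2), (2, 4), (-3, -5)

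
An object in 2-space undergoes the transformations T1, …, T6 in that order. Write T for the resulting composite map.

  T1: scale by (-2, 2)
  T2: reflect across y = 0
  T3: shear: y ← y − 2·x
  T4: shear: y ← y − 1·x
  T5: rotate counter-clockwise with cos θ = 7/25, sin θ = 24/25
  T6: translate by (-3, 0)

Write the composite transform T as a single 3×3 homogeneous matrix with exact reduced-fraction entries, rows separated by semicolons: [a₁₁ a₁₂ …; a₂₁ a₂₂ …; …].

T = [-158/25 48/25 -3; -6/25 -14/25 0; 0 0 1]

T1 = [-2 0 0; 0 2 0; 0 0 1]
T2·T1 = [-2 0 0; 0 -2 0; 0 0 1]
T3·…·T1 = [-2 0 0; 4 -2 0; 0 0 1]
T4·…·T1 = [-2 0 0; 6 -2 0; 0 0 1]
T5·…·T1 = [-158/25 48/25 0; -6/25 -14/25 0; 0 0 1]
T6·…·T1 = [-158/25 48/25 -3; -6/25 -14/25 0; 0 0 1]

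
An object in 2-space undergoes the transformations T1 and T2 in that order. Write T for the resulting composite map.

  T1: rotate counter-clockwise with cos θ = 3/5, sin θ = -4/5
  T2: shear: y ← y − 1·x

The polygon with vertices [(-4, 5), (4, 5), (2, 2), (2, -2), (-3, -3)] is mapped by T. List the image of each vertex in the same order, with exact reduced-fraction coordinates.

image vertices: (8/5, 23/5), (32/5, -33/5), (14/5, -16/5), (-2/5, -12/5), (-21/5, 24/5)

T1 rotate counter-clockwise with cos θ = 3/5, sin θ = -4/5: (-4, 5) → (8/5, 31/5); (4, 5) → (32/5, -1/5); (2, 2) → (14/5, -2/5); (2, -2) → (-2/5, -14/5); (-3, -3) → (-21/5, 3/5)
T2 shear: y ← y − 1·x: (8/5, 31/5) → (8/5, 23/5); (32/5, -1/5) → (32/5, -33/5); (14/5, -2/5) → (14/5, -16/5); (-2/5, -14/5) → (-2/5, -12/5); (-21/5, 3/5) → (-21/5, 24/5)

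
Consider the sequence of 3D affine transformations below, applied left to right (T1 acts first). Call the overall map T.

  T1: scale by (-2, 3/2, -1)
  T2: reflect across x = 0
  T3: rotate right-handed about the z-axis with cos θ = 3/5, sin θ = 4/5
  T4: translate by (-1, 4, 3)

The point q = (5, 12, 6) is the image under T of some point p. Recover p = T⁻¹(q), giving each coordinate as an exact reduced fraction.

T1 = [-2 0 0 0; 0 3/2 0 0; 0 0 -1 0; 0 0 0 1]
T2·T1 = [2 0 0 0; 0 3/2 0 0; 0 0 -1 0; 0 0 0 1]
T3·…·T1 = [6/5 -6/5 0 0; 8/5 9/10 0 0; 0 0 -1 0; 0 0 0 1]
T4·…·T1 = [6/5 -6/5 0 -1; 8/5 9/10 0 4; 0 0 -1 3; 0 0 0 1]
det M = -3; M⁻¹ = [3/10 2/5 0 -13/10; -8/15 2/5 0 -32/15; 0 0 -1 3; 0 0 0 1]
M⁻¹ · (5, 12, 6)ᵀ = (5, 0, -3)ᵀ

p = (5, 0, -3)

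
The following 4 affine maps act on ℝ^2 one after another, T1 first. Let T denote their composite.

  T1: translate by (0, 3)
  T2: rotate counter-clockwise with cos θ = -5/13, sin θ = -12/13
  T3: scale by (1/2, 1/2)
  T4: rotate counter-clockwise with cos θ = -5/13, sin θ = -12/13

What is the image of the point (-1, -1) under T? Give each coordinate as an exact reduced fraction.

T1 translate by (0, 3): (-1, -1) → (-1, 2)
T2 rotate counter-clockwise with cos θ = -5/13, sin θ = -12/13: (-1, 2) → (29/13, 2/13)
T3 scale by (1/2, 1/2): (29/13, 2/13) → (29/26, 1/13)
T4 rotate counter-clockwise with cos θ = -5/13, sin θ = -12/13: (29/26, 1/13) → (-121/338, -179/169)

T(p) = (-121/338, -179/169)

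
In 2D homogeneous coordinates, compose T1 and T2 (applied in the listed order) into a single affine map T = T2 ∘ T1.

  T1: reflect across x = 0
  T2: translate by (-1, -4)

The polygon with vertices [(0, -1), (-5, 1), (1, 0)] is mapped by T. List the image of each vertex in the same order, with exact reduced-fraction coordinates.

T1 reflect across x = 0: (0, -1) → (0, -1); (-5, 1) → (5, 1); (1, 0) → (-1, 0)
T2 translate by (-1, -4): (0, -1) → (-1, -5); (5, 1) → (4, -3); (-1, 0) → (-2, -4)

image vertices: (-1, -5), (4, -3), (-2, -4)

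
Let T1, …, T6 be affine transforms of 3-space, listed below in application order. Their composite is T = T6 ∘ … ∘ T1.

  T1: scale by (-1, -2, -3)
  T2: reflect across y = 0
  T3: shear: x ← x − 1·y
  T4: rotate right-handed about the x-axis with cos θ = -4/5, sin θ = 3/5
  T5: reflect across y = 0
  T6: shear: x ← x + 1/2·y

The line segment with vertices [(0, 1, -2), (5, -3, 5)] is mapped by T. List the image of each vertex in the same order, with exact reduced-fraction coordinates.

T1 scale by (-1, -2, -3): (0, 1, -2) → (0, -2, 6); (5, -3, 5) → (-5, 6, -15)
T2 reflect across y = 0: (0, -2, 6) → (0, 2, 6); (-5, 6, -15) → (-5, -6, -15)
T3 shear: x ← x − 1·y: (0, 2, 6) → (-2, 2, 6); (-5, -6, -15) → (1, -6, -15)
T4 rotate right-handed about the x-axis with cos θ = -4/5, sin θ = 3/5: (-2, 2, 6) → (-2, -26/5, -18/5); (1, -6, -15) → (1, 69/5, 42/5)
T5 reflect across y = 0: (-2, -26/5, -18/5) → (-2, 26/5, -18/5); (1, 69/5, 42/5) → (1, -69/5, 42/5)
T6 shear: x ← x + 1/2·y: (-2, 26/5, -18/5) → (3/5, 26/5, -18/5); (1, -69/5, 42/5) → (-59/10, -69/5, 42/5)

image vertices: (3/5, 26/5, -18/5), (-59/10, -69/5, 42/5)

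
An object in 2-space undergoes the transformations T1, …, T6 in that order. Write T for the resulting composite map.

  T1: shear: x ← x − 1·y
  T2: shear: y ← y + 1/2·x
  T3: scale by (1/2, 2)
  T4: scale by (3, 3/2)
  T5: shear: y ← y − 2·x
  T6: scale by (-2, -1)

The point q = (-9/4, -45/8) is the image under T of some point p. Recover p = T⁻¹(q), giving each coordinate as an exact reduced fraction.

p = (3, 9/4)

T1 = [1 -1 0; 0 1 0; 0 0 1]
T2·T1 = [1 -1 0; 1/2 1/2 0; 0 0 1]
T3·…·T1 = [1/2 -1/2 0; 1 1 0; 0 0 1]
T4·…·T1 = [3/2 -3/2 0; 3/2 3/2 0; 0 0 1]
T5·…·T1 = [3/2 -3/2 0; -3/2 9/2 0; 0 0 1]
T6·…·T1 = [-3 3 0; 3/2 -9/2 0; 0 0 1]
det M = 9; M⁻¹ = [-1/2 -1/3 0; -1/6 -1/3 0; 0 0 1]
M⁻¹ · (-9/4, -45/8)ᵀ = (3, 9/4)ᵀ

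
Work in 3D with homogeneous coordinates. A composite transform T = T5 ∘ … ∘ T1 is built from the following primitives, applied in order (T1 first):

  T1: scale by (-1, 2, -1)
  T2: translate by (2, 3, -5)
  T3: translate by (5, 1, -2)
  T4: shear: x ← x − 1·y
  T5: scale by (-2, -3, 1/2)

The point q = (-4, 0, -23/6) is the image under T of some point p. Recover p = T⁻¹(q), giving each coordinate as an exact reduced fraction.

p = (5, -2, 2/3)

T1 = [-1 0 0 0; 0 2 0 0; 0 0 -1 0; 0 0 0 1]
T2·T1 = [-1 0 0 2; 0 2 0 3; 0 0 -1 -5; 0 0 0 1]
T3·…·T1 = [-1 0 0 7; 0 2 0 4; 0 0 -1 -7; 0 0 0 1]
T4·…·T1 = [-1 -2 0 3; 0 2 0 4; 0 0 -1 -7; 0 0 0 1]
T5·…·T1 = [2 4 0 -6; 0 -6 0 -12; 0 0 -1/2 -7/2; 0 0 0 1]
det M = 6; M⁻¹ = [1/2 1/3 0 7; 0 -1/6 0 -2; 0 0 -2 -7; 0 0 0 1]
M⁻¹ · (-4, 0, -23/6)ᵀ = (5, -2, 2/3)ᵀ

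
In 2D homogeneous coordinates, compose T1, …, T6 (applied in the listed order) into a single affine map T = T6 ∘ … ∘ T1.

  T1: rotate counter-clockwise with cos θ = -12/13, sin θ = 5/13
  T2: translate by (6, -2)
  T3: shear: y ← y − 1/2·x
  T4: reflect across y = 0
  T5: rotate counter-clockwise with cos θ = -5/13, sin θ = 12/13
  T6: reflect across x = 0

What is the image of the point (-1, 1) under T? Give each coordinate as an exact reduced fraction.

T(p) = (1451/169, 1185/338)

T1 rotate counter-clockwise with cos θ = -12/13, sin θ = 5/13: (-1, 1) → (7/13, -17/13)
T2 translate by (6, -2): (7/13, -17/13) → (85/13, -43/13)
T3 shear: y ← y − 1/2·x: (85/13, -43/13) → (85/13, -171/26)
T4 reflect across y = 0: (85/13, -171/26) → (85/13, 171/26)
T5 rotate counter-clockwise with cos θ = -5/13, sin θ = 12/13: (85/13, 171/26) → (-1451/169, 1185/338)
T6 reflect across x = 0: (-1451/169, 1185/338) → (1451/169, 1185/338)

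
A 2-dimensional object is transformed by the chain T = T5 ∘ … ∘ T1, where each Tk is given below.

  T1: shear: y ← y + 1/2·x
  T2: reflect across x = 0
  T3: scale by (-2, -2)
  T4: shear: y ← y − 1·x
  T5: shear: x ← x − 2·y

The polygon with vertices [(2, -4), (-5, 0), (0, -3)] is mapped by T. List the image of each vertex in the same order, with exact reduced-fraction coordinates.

image vertices: (0, 2), (-40, 15), (-12, 6)

T1 shear: y ← y + 1/2·x: (2, -4) → (2, -3); (-5, 0) → (-5, -5/2); (0, -3) → (0, -3)
T2 reflect across x = 0: (2, -3) → (-2, -3); (-5, -5/2) → (5, -5/2); (0, -3) → (0, -3)
T3 scale by (-2, -2): (-2, -3) → (4, 6); (5, -5/2) → (-10, 5); (0, -3) → (0, 6)
T4 shear: y ← y − 1·x: (4, 6) → (4, 2); (-10, 5) → (-10, 15); (0, 6) → (0, 6)
T5 shear: x ← x − 2·y: (4, 2) → (0, 2); (-10, 15) → (-40, 15); (0, 6) → (-12, 6)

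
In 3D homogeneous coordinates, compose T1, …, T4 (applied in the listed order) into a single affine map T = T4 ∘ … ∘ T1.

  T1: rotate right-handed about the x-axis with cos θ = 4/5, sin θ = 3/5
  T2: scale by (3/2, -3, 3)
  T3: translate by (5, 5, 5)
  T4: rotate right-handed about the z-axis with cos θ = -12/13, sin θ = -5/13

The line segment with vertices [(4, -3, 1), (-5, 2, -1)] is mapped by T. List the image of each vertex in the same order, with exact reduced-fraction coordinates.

T1 rotate right-handed about the x-axis with cos θ = 4/5, sin θ = 3/5: (4, -3, 1) → (4, -3, -1); (-5, 2, -1) → (-5, 11/5, 2/5)
T2 scale by (3/2, -3, 3): (4, -3, -1) → (6, 9, -3); (-5, 11/5, 2/5) → (-15/2, -33/5, 6/5)
T3 translate by (5, 5, 5): (6, 9, -3) → (11, 14, 2); (-15/2, -33/5, 6/5) → (-5/2, -8/5, 31/5)
T4 rotate right-handed about the z-axis with cos θ = -12/13, sin θ = -5/13: (11, 14, 2) → (-62/13, -223/13, 2); (-5/2, -8/5, 31/5) → (22/13, 317/130, 31/5)

image vertices: (-62/13, -223/13, 2), (22/13, 317/130, 31/5)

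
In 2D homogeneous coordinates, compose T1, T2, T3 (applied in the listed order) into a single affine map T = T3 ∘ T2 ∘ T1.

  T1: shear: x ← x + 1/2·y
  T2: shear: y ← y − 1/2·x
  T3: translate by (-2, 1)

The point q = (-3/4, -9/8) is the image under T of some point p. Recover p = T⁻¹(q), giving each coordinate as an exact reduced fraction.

T1 = [1 1/2 0; 0 1 0; 0 0 1]
T2·T1 = [1 1/2 0; -1/2 3/4 0; 0 0 1]
T3·…·T1 = [1 1/2 -2; -1/2 3/4 1; 0 0 1]
det M = 1; M⁻¹ = [3/4 -1/2 2; 1/2 1 0; 0 0 1]
M⁻¹ · (-3/4, -9/8)ᵀ = (2, -3/2)ᵀ

p = (2, -3/2)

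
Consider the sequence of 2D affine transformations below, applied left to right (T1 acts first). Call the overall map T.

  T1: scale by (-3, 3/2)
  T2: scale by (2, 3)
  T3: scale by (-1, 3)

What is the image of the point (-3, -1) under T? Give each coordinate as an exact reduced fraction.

T(p) = (-18, -27/2)

T1 scale by (-3, 3/2): (-3, -1) → (9, -3/2)
T2 scale by (2, 3): (9, -3/2) → (18, -9/2)
T3 scale by (-1, 3): (18, -9/2) → (-18, -27/2)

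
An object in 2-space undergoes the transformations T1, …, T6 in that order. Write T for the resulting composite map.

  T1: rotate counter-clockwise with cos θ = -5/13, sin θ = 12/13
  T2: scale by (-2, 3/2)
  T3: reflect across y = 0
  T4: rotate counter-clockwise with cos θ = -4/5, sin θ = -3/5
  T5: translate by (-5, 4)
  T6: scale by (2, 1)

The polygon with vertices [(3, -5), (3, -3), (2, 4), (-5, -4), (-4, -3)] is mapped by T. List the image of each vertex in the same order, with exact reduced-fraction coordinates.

image vertices: (-479/65, 896/65), (-773/65, 692/65), (-1614/65, -64/65), (878/65, 458/65), (543/65, 398/65)

T1 rotate counter-clockwise with cos θ = -5/13, sin θ = 12/13: (3, -5) → (45/13, 61/13); (3, -3) → (21/13, 51/13); (2, 4) → (-58/13, 4/13); (-5, -4) → (73/13, -40/13); (-4, -3) → (56/13, -33/13)
T2 scale by (-2, 3/2): (45/13, 61/13) → (-90/13, 183/26); (21/13, 51/13) → (-42/13, 153/26); (-58/13, 4/13) → (116/13, 6/13); (73/13, -40/13) → (-146/13, -60/13); (56/13, -33/13) → (-112/13, -99/26)
T3 reflect across y = 0: (-90/13, 183/26) → (-90/13, -183/26); (-42/13, 153/26) → (-42/13, -153/26); (116/13, 6/13) → (116/13, -6/13); (-146/13, -60/13) → (-146/13, 60/13); (-112/13, -99/26) → (-112/13, 99/26)
T4 rotate counter-clockwise with cos θ = -4/5, sin θ = -3/5: (-90/13, -183/26) → (171/130, 636/65); (-42/13, -153/26) → (-123/130, 432/65); (116/13, -6/13) → (-482/65, -324/65); (-146/13, 60/13) → (764/65, 198/65); (-112/13, 99/26) → (1193/130, 138/65)
T5 translate by (-5, 4): (171/130, 636/65) → (-479/130, 896/65); (-123/130, 432/65) → (-773/130, 692/65); (-482/65, -324/65) → (-807/65, -64/65); (764/65, 198/65) → (439/65, 458/65); (1193/130, 138/65) → (543/130, 398/65)
T6 scale by (2, 1): (-479/130, 896/65) → (-479/65, 896/65); (-773/130, 692/65) → (-773/65, 692/65); (-807/65, -64/65) → (-1614/65, -64/65); (439/65, 458/65) → (878/65, 458/65); (543/130, 398/65) → (543/65, 398/65)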